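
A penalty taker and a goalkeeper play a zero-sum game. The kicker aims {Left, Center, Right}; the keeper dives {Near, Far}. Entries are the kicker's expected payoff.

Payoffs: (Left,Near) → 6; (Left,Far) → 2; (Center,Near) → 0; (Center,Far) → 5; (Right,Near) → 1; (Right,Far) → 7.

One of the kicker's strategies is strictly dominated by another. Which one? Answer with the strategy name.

Right gives a strictly higher payoff than Center against every column: 1 > 0, 7 > 5.
So Center is strictly dominated and the kicker never plays it.

Center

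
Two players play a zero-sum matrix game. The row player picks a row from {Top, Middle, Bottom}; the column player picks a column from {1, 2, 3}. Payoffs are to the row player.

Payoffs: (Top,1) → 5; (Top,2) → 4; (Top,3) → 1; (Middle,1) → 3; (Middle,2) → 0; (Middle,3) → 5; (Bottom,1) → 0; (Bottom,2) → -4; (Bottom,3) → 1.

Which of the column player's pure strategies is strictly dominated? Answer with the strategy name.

1

2 holds the row player's payoff strictly below 1 in every row: 4 < 5, 0 < 3, -4 < 0.
So 1 is strictly dominated for the column player.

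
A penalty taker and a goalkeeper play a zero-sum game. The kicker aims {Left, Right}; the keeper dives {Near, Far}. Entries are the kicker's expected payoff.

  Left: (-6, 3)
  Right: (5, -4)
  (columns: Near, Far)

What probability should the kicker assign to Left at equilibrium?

1/2

Row minima: Left → -6, Right → -4; maximin = -4.
Column maxima: Near → 5, Far → 3; minimax = 3.
-4 ≠ 3, so there is no saddle point; optimal play is mixed.
Let the kicker play Left with probability p. Expected payoff against Near: (-6)p + 5(1−p) = −11p + 5; against Far: 3p + (-4)(1−p) = 7p − 4.
Setting these equal: −11p + 5 = 7p − 4 ⇒ −18p = -9 ⇒ p = 1/2, and the value is (-11)·(1/2) + 5 = -1/2.
For the keeper: with q = P(Near), equating Left's and Right's payoffs gives −9q + 3 = 9q − 4 ⇒ q = 7/18.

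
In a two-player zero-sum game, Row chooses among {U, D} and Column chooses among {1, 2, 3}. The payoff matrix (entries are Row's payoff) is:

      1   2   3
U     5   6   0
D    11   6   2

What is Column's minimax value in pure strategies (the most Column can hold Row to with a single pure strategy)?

Column maxima: 1 → 11, 2 → 6, 3 → 2.
The smallest of these is 2.

2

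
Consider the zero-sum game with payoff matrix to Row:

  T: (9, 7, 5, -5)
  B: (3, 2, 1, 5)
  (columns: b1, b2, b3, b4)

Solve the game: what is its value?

15/7

Row minima: T → -5, B → 1; maximin = 1.
Column maxima: b1 → 9, b2 → 7, b3 → 5, b4 → 5; minimax = 5.
1 ≠ 5, so there is no saddle point; optimal play is mixed.
b1 is strictly dominated by b2 (it gives Row strictly more in every row), so Column never plays it.
b2 is strictly dominated by b3 (it gives Row strictly more in every row), so Column never plays it.
On the remaining 2×2 (T, B vs b3, b4):
Let Row play T with probability p. Expected payoff against b3: 5p + 1(1−p) = 4p + 1; against b4: (-5)p + 5(1−p) = −10p + 5.
Setting these equal: 4p + 1 = −10p + 5 ⇒ 14p = 4 ⇒ p = 2/7, and the value is (4)·(2/7) + 1 = 15/7.
For Column: with q = P(b3), equating T's and B's payoffs gives 10q − 5 = −4q + 5 ⇒ q = 5/7.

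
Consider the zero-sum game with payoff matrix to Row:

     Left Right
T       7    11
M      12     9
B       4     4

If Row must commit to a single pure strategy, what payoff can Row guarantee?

9

Row minima: T → 7, M → 9, B → 4.
The best of these is 9.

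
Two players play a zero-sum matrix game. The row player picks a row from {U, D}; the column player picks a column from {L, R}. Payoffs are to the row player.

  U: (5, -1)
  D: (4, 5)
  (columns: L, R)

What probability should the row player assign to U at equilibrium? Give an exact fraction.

Row minima: U → -1, D → 4; maximin = 4.
Column maxima: L → 5, R → 5; minimax = 5.
4 ≠ 5, so there is no saddle point; optimal play is mixed.
Let the row player play U with probability p. Expected payoff against L: 5p + 4(1−p) = p + 4; against R: (-1)p + 5(1−p) = −6p + 5.
Setting these equal: p + 4 = −6p + 5 ⇒ 7p = 1 ⇒ p = 1/7, and the value is (1)·(1/7) + 4 = 29/7.
For the column player: with q = P(L), equating U's and D's payoffs gives 6q − 1 = −q + 5 ⇒ q = 6/7.

1/7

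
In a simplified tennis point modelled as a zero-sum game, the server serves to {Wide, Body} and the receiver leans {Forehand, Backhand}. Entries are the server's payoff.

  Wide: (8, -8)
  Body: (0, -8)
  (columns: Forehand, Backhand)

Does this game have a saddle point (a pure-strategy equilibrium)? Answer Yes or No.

Yes

Row minima: Wide → -8, Body → -8; maximin = -8.
Column maxima: Forehand → 8, Backhand → -8; minimax = -8.
maximin = minimax = -8, so a saddle point exists.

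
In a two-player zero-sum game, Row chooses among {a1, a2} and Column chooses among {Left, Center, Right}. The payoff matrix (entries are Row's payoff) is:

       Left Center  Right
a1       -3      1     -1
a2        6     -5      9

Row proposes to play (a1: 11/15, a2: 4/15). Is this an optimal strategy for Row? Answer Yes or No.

Yes

Against Left this mix gives (11/15)·(-3) + (4/15)·6 = -3/5.
Against Center this mix gives (11/15)·1 + (4/15)·(-5) = -3/5.
Against Right this mix gives (11/15)·(-1) + (4/15)·9 = 5/3.
All of Column's active replies (Left, Center) yield -3/5, and no column does worse for Row. The mix makes Column indifferent and guarantees -3/5, so it is optimal.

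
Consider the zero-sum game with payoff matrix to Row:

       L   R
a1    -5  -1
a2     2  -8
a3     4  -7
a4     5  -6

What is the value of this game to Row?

-7/3

Row minima: a1 → -5, a2 → -8, a3 → -7, a4 → -6; maximin = -5.
Column maxima: L → 5, R → -1; minimax = -1.
-5 ≠ -1, so there is no saddle point; optimal play is mixed.
a2 is strictly dominated by a3, so Row never plays it.
a3 is strictly dominated by a4, so Row never plays it.
On the remaining 2×2 (a1, a4 vs L, R):
Let Row play a1 with probability p. Expected payoff against L: (-5)p + 5(1−p) = −10p + 5; against R: (-1)p + (-6)(1−p) = 5p − 6.
Setting these equal: −10p + 5 = 5p − 6 ⇒ −15p = -11 ⇒ p = 11/15, and the value is (-10)·(11/15) + 5 = -7/3.
For Column: with q = P(L), equating a1's and a4's payoffs gives −4q − 1 = 11q − 6 ⇒ q = 1/3.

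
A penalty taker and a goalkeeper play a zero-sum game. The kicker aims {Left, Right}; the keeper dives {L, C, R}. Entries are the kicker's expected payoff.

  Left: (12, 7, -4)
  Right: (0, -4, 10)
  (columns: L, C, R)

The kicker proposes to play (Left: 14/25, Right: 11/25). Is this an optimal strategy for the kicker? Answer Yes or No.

Against L this mix gives (14/25)·12 + (11/25)·0 = 168/25.
Against C this mix gives (14/25)·7 + (11/25)·(-4) = 54/25.
Against R this mix gives (14/25)·(-4) + (11/25)·10 = 54/25.
All of the keeper's active replies (C, R) yield 54/25, and no column does worse for the kicker. The mix makes the keeper indifferent and guarantees 54/25, so it is optimal.

Yes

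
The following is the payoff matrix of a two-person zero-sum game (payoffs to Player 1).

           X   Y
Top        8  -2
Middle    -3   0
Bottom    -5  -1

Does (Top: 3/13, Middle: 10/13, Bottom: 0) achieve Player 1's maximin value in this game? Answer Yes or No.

Yes

Against X this mix gives (3/13)·8 + (10/13)·(-3) = -6/13.
Against Y this mix gives (3/13)·(-2) + (10/13)·0 = -6/13.
All of Player 2's active replies (X, Y) yield -6/13, and no column does worse for Player 1. The mix makes Player 2 indifferent and guarantees -6/13, so it is optimal.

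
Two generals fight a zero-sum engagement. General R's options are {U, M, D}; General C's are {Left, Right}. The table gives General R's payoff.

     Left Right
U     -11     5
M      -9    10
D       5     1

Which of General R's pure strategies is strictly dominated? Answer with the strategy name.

M gives a strictly higher payoff than U against every column: -9 > -11, 10 > 5.
So U is strictly dominated and General R never plays it.

U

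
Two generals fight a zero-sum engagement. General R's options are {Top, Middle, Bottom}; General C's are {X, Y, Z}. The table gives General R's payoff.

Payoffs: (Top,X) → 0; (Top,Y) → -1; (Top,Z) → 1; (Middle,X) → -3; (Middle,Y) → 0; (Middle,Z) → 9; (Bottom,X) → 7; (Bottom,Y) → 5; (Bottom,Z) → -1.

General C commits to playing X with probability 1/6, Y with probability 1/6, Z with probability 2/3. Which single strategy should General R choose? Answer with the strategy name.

Middle

Expected payoff of Top: (1/6)·0 + (1/6)·(-1) + (2/3)·1 = 1/2.
Expected payoff of Middle: (1/6)·(-3) + (1/6)·0 + (2/3)·9 = 11/2.
Expected payoff of Bottom: (1/6)·7 + (1/6)·5 + (2/3)·(-1) = 4/3.
The largest is 11/2, so General R's best response is Middle.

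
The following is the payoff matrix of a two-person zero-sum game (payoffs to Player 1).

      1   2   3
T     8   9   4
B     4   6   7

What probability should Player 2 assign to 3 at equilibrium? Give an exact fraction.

4/7

Row minima: T → 4, B → 4; maximin = 4.
Column maxima: 1 → 8, 2 → 9, 3 → 7; minimax = 7.
4 ≠ 7, so there is no saddle point; optimal play is mixed.
2 is strictly dominated by 1 (it gives Player 1 strictly more in every row), so Player 2 never plays it.
On the remaining 2×2 (T, B vs 1, 3):
Let Player 1 play T with probability p. Expected payoff against 1: 8p + 4(1−p) = 4p + 4; against 3: 4p + 7(1−p) = −3p + 7.
Setting these equal: 4p + 4 = −3p + 7 ⇒ 7p = 3 ⇒ p = 3/7, and the value is (4)·(3/7) + 4 = 40/7.
For Player 2: with q = P(1), equating T's and B's payoffs gives 4q + 4 = −3q + 7 ⇒ q = 3/7.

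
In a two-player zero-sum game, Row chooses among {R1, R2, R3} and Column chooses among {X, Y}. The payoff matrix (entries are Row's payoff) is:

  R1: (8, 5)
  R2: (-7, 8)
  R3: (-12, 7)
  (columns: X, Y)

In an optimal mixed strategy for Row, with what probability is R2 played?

Row minima: R1 → 5, R2 → -7, R3 → -12; maximin = 5.
Column maxima: X → 8, Y → 8; minimax = 8.
5 ≠ 8, so there is no saddle point; optimal play is mixed.
R3 is strictly dominated by R2, so Row never plays it.
On the remaining 2×2 (R1, R2 vs X, Y):
Let Row play R1 with probability p. Expected payoff against X: 8p + (-7)(1−p) = 15p − 7; against Y: 5p + 8(1−p) = −3p + 8.
Setting these equal: 15p − 7 = −3p + 8 ⇒ 18p = 15 ⇒ p = 5/6, and the value is (15)·(5/6) − 7 = 11/2.
For Column: with q = P(X), equating R1's and R2's payoffs gives 3q + 5 = −15q + 8 ⇒ q = 1/6.

1/6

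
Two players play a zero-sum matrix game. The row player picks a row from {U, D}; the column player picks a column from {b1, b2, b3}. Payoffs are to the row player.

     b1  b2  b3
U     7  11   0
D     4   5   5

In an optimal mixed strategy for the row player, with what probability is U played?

Row minima: U → 0, D → 4; maximin = 4.
Column maxima: b1 → 7, b2 → 11, b3 → 5; minimax = 5.
4 ≠ 5, so there is no saddle point; optimal play is mixed.
b2 is strictly dominated by b1 (it gives the row player strictly more in every row), so the column player never plays it.
On the remaining 2×2 (U, D vs b1, b3):
Let the row player play U with probability p. Expected payoff against b1: 7p + 4(1−p) = 3p + 4; against b3: 0p + 5(1−p) = −5p + 5.
Setting these equal: 3p + 4 = −5p + 5 ⇒ 8p = 1 ⇒ p = 1/8, and the value is (3)·(1/8) + 4 = 35/8.
For the column player: with q = P(b1), equating U's and D's payoffs gives 7q = −q + 5 ⇒ q = 5/8.

1/8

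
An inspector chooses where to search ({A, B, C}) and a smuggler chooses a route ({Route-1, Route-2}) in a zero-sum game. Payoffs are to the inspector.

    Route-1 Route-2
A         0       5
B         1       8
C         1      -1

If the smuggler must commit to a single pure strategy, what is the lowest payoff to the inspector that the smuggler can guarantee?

1

Column maxima: Route-1 → 1, Route-2 → 8.
The smallest of these is 1.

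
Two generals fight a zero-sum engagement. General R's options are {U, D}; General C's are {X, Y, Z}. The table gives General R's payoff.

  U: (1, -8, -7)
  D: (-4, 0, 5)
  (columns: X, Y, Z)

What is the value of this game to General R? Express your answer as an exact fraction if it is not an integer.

-32/13

Row minima: U → -8, D → -4; maximin = -4.
Column maxima: X → 1, Y → 0, Z → 5; minimax = 0.
-4 ≠ 0, so there is no saddle point; optimal play is mixed.
Z is strictly dominated by Y (it gives General R strictly more in every row), so General C never plays it.
On the remaining 2×2 (U, D vs X, Y):
Let General R play U with probability p. Expected payoff against X: 1p + (-4)(1−p) = 5p − 4; against Y: (-8)p + 0(1−p) = −8p.
Setting these equal: 5p − 4 = −8p ⇒ 13p = 4 ⇒ p = 4/13, and the value is (5)·(4/13) − 4 = -32/13.
For General C: with q = P(X), equating U's and D's payoffs gives 9q − 8 = −4q ⇒ q = 8/13.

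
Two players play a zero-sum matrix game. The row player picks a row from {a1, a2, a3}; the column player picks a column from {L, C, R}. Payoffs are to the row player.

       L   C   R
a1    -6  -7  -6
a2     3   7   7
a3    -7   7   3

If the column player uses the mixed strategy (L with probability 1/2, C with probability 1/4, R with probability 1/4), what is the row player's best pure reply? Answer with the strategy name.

a2

Expected payoff of a1: (1/2)·(-6) + (1/4)·(-7) + (1/4)·(-6) = -25/4.
Expected payoff of a2: (1/2)·3 + (1/4)·7 + (1/4)·7 = 5.
Expected payoff of a3: (1/2)·(-7) + (1/4)·7 + (1/4)·3 = -1.
The largest is 5, so the row player's best response is a2.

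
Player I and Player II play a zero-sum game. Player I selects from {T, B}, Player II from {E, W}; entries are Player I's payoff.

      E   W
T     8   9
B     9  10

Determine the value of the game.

9

Row minima: T → 8, B → 9; maximin = 9.
Column maxima: E → 9, W → 10; minimax = 9.
Since maximin = minimax = 9, there is a saddle point and the value is 9.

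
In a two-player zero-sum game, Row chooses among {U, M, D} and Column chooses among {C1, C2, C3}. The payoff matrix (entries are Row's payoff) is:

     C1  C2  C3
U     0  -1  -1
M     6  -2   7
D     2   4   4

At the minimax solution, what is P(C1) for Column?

Row minima: U → -1, M → -2, D → 2; maximin = 2.
Column maxima: C1 → 6, C2 → 4, C3 → 7; minimax = 4.
2 ≠ 4, so there is no saddle point; optimal play is mixed.
U is strictly dominated by D, so Row never plays it.
With U eliminated, C3 is strictly dominated by C1 (it gives Row strictly more in every remaining row), so Column never plays it.
On the remaining 2×2 (M, D vs C1, C2):
Let Row play M with probability p. Expected payoff against C1: 6p + 2(1−p) = 4p + 2; against C2: (-2)p + 4(1−p) = −6p + 4.
Setting these equal: 4p + 2 = −6p + 4 ⇒ 10p = 2 ⇒ p = 1/5, and the value is (4)·(1/5) + 2 = 14/5.
For Column: with q = P(C1), equating M's and D's payoffs gives 8q − 2 = −2q + 4 ⇒ q = 3/5.

3/5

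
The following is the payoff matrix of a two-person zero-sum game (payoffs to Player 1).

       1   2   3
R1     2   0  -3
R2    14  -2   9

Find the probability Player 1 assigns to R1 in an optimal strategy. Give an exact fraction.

11/14

Row minima: R1 → -3, R2 → -2; maximin = -2.
Column maxima: 1 → 14, 2 → 0, 3 → 9; minimax = 0.
-2 ≠ 0, so there is no saddle point; optimal play is mixed.
1 is strictly dominated by 2 (it gives Player 1 strictly more in every row), so Player 2 never plays it.
On the remaining 2×2 (R1, R2 vs 2, 3):
Let Player 1 play R1 with probability p. Expected payoff against 2: 0p + (-2)(1−p) = 2p − 2; against 3: (-3)p + 9(1−p) = −12p + 9.
Setting these equal: 2p − 2 = −12p + 9 ⇒ 14p = 11 ⇒ p = 11/14, and the value is (2)·(11/14) − 2 = -3/7.
For Player 2: with q = P(2), equating R1's and R2's payoffs gives 3q − 3 = −11q + 9 ⇒ q = 6/7.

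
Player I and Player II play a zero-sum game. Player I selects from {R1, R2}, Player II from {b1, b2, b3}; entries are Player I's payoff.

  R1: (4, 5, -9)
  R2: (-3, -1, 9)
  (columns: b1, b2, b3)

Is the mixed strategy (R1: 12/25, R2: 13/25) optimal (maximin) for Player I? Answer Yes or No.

Against b1 this mix gives (12/25)·4 + (13/25)·(-3) = 9/25.
Against b2 this mix gives (12/25)·5 + (13/25)·(-1) = 47/25.
Against b3 this mix gives (12/25)·(-9) + (13/25)·9 = 9/25.
All of Player II's active replies (b1, b3) yield 9/25, and no column does worse for Player I. The mix makes Player II indifferent and guarantees 9/25, so it is optimal.

Yes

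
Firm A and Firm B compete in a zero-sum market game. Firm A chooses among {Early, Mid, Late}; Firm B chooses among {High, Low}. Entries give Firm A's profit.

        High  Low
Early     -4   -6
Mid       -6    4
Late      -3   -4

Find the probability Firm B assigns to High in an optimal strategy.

8/11

Row minima: Early → -6, Mid → -6, Late → -4; maximin = -4.
Column maxima: High → -3, Low → 4; minimax = -3.
-4 ≠ -3, so there is no saddle point; optimal play is mixed.
Early is strictly dominated by Late, so Firm A never plays it.
On the remaining 2×2 (Mid, Late vs High, Low):
Let Firm A play Mid with probability p. Expected payoff against High: (-6)p + (-3)(1−p) = −3p − 3; against Low: 4p + (-4)(1−p) = 8p − 4.
Setting these equal: −3p − 3 = 8p − 4 ⇒ −11p = -1 ⇒ p = 1/11, and the value is (-3)·(1/11) − 3 = -36/11.
For Firm B: with q = P(High), equating Mid's and Late's payoffs gives −10q + 4 = q − 4 ⇒ q = 8/11.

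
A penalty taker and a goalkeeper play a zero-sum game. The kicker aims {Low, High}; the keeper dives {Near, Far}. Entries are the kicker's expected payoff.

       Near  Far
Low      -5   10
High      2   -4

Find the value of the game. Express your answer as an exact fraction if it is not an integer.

Row minima: Low → -5, High → -4; maximin = -4.
Column maxima: Near → 2, Far → 10; minimax = 2.
-4 ≠ 2, so there is no saddle point; optimal play is mixed.
Let the kicker play Low with probability p. Expected payoff against Near: (-5)p + 2(1−p) = −7p + 2; against Far: 10p + (-4)(1−p) = 14p − 4.
Setting these equal: −7p + 2 = 14p − 4 ⇒ −21p = -6 ⇒ p = 2/7, and the value is (-7)·(2/7) + 2 = 0.
For the keeper: with q = P(Near), equating Low's and High's payoffs gives −15q + 10 = 6q − 4 ⇒ q = 2/3.

0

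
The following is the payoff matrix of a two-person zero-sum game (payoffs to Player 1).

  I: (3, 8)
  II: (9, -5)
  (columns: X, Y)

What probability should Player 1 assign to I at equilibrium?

14/19

Row minima: I → 3, II → -5; maximin = 3.
Column maxima: X → 9, Y → 8; minimax = 8.
3 ≠ 8, so there is no saddle point; optimal play is mixed.
Let Player 1 play I with probability p. Expected payoff against X: 3p + 9(1−p) = −6p + 9; against Y: 8p + (-5)(1−p) = 13p − 5.
Setting these equal: −6p + 9 = 13p − 5 ⇒ −19p = -14 ⇒ p = 14/19, and the value is (-6)·(14/19) + 9 = 87/19.
For Player 2: with q = P(X), equating I's and II's payoffs gives −5q + 8 = 14q − 5 ⇒ q = 13/19.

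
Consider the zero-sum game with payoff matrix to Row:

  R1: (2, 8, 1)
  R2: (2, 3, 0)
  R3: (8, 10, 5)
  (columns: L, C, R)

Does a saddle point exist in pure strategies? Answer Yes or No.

Yes

Row minima: R1 → 1, R2 → 0, R3 → 5; maximin = 5.
Column maxima: L → 8, C → 10, R → 5; minimax = 5.
maximin = minimax = 5, so a saddle point exists.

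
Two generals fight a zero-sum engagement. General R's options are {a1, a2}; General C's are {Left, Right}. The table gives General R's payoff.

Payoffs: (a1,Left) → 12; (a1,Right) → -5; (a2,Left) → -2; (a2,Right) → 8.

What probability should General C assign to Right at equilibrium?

14/27

Row minima: a1 → -5, a2 → -2; maximin = -2.
Column maxima: Left → 12, Right → 8; minimax = 8.
-2 ≠ 8, so there is no saddle point; optimal play is mixed.
Let General R play a1 with probability p. Expected payoff against Left: 12p + (-2)(1−p) = 14p − 2; against Right: (-5)p + 8(1−p) = −13p + 8.
Setting these equal: 14p − 2 = −13p + 8 ⇒ 27p = 10 ⇒ p = 10/27, and the value is (14)·(10/27) − 2 = 86/27.
For General C: with q = P(Left), equating a1's and a2's payoffs gives 17q − 5 = −10q + 8 ⇒ q = 13/27.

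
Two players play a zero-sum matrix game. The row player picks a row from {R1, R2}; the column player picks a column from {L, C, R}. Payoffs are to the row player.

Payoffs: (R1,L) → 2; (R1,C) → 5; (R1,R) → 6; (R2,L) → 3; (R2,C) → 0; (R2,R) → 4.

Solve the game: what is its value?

Row minima: R1 → 2, R2 → 0; maximin = 2.
Column maxima: L → 3, C → 5, R → 6; minimax = 3.
2 ≠ 3, so there is no saddle point; optimal play is mixed.
R is strictly dominated by L (it gives the row player strictly more in every row), so the column player never plays it.
On the remaining 2×2 (R1, R2 vs L, C):
Let the row player play R1 with probability p. Expected payoff against L: 2p + 3(1−p) = −p + 3; against C: 5p + 0(1−p) = 5p.
Setting these equal: −p + 3 = 5p ⇒ −6p = -3 ⇒ p = 1/2, and the value is (-1)·(1/2) + 3 = 5/2.
For the column player: with q = P(L), equating R1's and R2's payoffs gives −3q + 5 = 3q ⇒ q = 5/6.

5/2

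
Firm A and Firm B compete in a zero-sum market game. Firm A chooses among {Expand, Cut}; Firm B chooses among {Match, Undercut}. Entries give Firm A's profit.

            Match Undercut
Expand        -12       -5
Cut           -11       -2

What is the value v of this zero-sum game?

-11

Row minima: Expand → -12, Cut → -11; maximin = -11.
Column maxima: Match → -11, Undercut → -2; minimax = -11.
Since maximin = minimax = -11, there is a saddle point and the value is -11.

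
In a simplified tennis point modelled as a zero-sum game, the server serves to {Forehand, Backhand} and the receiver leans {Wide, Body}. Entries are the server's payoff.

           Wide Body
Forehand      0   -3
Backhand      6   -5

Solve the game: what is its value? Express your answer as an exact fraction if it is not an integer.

-3

Row minima: Forehand → -3, Backhand → -5; maximin = -3.
Column maxima: Wide → 6, Body → -3; minimax = -3.
Since maximin = minimax = -3, there is a saddle point and the value is -3.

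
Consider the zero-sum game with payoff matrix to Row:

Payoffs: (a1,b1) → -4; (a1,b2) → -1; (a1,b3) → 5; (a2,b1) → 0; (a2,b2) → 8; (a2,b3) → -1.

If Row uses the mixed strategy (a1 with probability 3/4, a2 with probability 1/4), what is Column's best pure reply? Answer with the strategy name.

If Column plays b1, Row's expected payoff is (3/4)·(-4) + (1/4)·0 = -3.
If Column plays b2, Row's expected payoff is (3/4)·(-1) + (1/4)·8 = 5/4.
If Column plays b3, Row's expected payoff is (3/4)·5 + (1/4)·(-1) = 7/2.
Column minimizes Row's payoff; the smallest is -3, so the best response is b1.

b1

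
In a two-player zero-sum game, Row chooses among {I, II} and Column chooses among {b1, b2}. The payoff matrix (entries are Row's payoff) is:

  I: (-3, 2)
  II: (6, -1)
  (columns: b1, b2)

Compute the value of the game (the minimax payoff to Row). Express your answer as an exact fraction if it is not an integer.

Row minima: I → -3, II → -1; maximin = -1.
Column maxima: b1 → 6, b2 → 2; minimax = 2.
-1 ≠ 2, so there is no saddle point; optimal play is mixed.
Let Row play I with probability p. Expected payoff against b1: (-3)p + 6(1−p) = −9p + 6; against b2: 2p + (-1)(1−p) = 3p − 1.
Setting these equal: −9p + 6 = 3p − 1 ⇒ −12p = -7 ⇒ p = 7/12, and the value is (-9)·(7/12) + 6 = 3/4.
For Column: with q = P(b1), equating I's and II's payoffs gives −5q + 2 = 7q − 1 ⇒ q = 1/4.

3/4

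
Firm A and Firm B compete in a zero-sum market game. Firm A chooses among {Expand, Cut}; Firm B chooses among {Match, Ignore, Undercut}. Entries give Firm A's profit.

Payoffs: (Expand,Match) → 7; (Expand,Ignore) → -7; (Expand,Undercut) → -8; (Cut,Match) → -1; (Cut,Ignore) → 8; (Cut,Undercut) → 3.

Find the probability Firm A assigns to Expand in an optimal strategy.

4/19

Row minima: Expand → -8, Cut → -1; maximin = -1.
Column maxima: Match → 7, Ignore → 8, Undercut → 3; minimax = 3.
-1 ≠ 3, so there is no saddle point; optimal play is mixed.
Ignore is strictly dominated by Undercut (it gives Firm A strictly more in every row), so Firm B never plays it.
On the remaining 2×2 (Expand, Cut vs Match, Undercut):
Let Firm A play Expand with probability p. Expected payoff against Match: 7p + (-1)(1−p) = 8p − 1; against Undercut: (-8)p + 3(1−p) = −11p + 3.
Setting these equal: 8p − 1 = −11p + 3 ⇒ 19p = 4 ⇒ p = 4/19, and the value is (8)·(4/19) − 1 = 13/19.
For Firm B: with q = P(Match), equating Expand's and Cut's payoffs gives 15q − 8 = −4q + 3 ⇒ q = 11/19.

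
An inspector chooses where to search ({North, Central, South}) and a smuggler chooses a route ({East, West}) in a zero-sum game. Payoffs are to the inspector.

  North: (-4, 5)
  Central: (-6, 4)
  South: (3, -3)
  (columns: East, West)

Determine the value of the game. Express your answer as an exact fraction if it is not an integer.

1/5

Row minima: North → -4, Central → -6, South → -3; maximin = -3.
Column maxima: East → 3, West → 5; minimax = 3.
-3 ≠ 3, so there is no saddle point; optimal play is mixed.
Central is strictly dominated by North, so the inspector never plays it.
On the remaining 2×2 (North, South vs East, West):
Let the inspector play North with probability p. Expected payoff against East: (-4)p + 3(1−p) = −7p + 3; against West: 5p + (-3)(1−p) = 8p − 3.
Setting these equal: −7p + 3 = 8p − 3 ⇒ −15p = -6 ⇒ p = 2/5, and the value is (-7)·(2/5) + 3 = 1/5.
For the smuggler: with q = P(East), equating North's and South's payoffs gives −9q + 5 = 6q − 3 ⇒ q = 8/15.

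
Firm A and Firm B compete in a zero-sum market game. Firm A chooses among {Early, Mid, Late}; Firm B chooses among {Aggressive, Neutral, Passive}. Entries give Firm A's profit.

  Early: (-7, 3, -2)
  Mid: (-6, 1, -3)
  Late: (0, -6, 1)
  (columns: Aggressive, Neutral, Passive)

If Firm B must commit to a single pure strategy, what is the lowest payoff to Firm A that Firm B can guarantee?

0

Column maxima: Aggressive → 0, Neutral → 3, Passive → 1.
The smallest of these is 0.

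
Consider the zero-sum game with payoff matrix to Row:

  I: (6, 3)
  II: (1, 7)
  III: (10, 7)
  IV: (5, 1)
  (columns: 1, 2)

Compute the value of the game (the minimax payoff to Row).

7

Row minima: I → 3, II → 1, III → 7, IV → 1; maximin = 7.
Column maxima: 1 → 10, 2 → 7; minimax = 7.
Since maximin = minimax = 7, there is a saddle point and the value is 7.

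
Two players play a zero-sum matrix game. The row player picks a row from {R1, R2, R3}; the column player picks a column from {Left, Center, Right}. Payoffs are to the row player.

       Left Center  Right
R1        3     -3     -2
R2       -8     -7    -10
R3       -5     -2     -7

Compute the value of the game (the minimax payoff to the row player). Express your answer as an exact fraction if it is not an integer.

Row minima: R1 → -3, R2 → -10, R3 → -7; maximin = -3.
Column maxima: Left → 3, Center → -2, Right → -2; minimax = -2.
-3 ≠ -2, so there is no saddle point; optimal play is mixed.
R2 is strictly dominated by R1, so the row player never plays it.
Left is strictly dominated by Right (it gives the row player strictly more in every row), so the column player never plays it.
On the remaining 2×2 (R1, R3 vs Center, Right):
Let the row player play R1 with probability p. Expected payoff against Center: (-3)p + (-2)(1−p) = −p − 2; against Right: (-2)p + (-7)(1−p) = 5p − 7.
Setting these equal: −p − 2 = 5p − 7 ⇒ −6p = -5 ⇒ p = 5/6, and the value is (-1)·(5/6) − 2 = -17/6.
For the column player: with q = P(Center), equating R1's and R3's payoffs gives −q − 2 = 5q − 7 ⇒ q = 5/6.

-17/6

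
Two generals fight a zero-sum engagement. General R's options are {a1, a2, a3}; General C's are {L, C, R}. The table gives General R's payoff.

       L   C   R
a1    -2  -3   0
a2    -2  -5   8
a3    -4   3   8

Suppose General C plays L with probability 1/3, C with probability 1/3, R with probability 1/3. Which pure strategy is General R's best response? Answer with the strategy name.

a3

Expected payoff of a1: (1/3)·(-2) + (1/3)·(-3) + (1/3)·0 = -5/3.
Expected payoff of a2: (1/3)·(-2) + (1/3)·(-5) + (1/3)·8 = 1/3.
Expected payoff of a3: (1/3)·(-4) + (1/3)·3 + (1/3)·8 = 7/3.
The largest is 7/3, so General R's best response is a3.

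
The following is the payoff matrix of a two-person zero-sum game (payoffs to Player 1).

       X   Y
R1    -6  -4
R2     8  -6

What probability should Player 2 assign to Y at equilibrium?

7/8

Row minima: R1 → -6, R2 → -6; maximin = -6.
Column maxima: X → 8, Y → -4; minimax = -4.
-6 ≠ -4, so there is no saddle point; optimal play is mixed.
Let Player 1 play R1 with probability p. Expected payoff against X: (-6)p + 8(1−p) = −14p + 8; against Y: (-4)p + (-6)(1−p) = 2p − 6.
Setting these equal: −14p + 8 = 2p − 6 ⇒ −16p = -14 ⇒ p = 7/8, and the value is (-14)·(7/8) + 8 = -17/4.
For Player 2: with q = P(X), equating R1's and R2's payoffs gives −2q − 4 = 14q − 6 ⇒ q = 1/8.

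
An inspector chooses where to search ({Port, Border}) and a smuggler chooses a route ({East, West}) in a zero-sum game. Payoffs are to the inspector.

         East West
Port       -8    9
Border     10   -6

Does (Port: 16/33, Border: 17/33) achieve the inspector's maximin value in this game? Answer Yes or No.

Yes

Against East this mix gives (16/33)·(-8) + (17/33)·10 = 14/11.
Against West this mix gives (16/33)·9 + (17/33)·(-6) = 14/11.
All of the smuggler's active replies (East, West) yield 14/11, and no column does worse for the inspector. The mix makes the smuggler indifferent and guarantees 14/11, so it is optimal.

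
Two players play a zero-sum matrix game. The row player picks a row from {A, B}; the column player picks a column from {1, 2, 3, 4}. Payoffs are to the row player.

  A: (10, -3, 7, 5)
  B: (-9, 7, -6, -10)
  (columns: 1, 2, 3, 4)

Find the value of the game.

Row minima: A → -3, B → -10; maximin = -3.
Column maxima: 1 → 10, 2 → 7, 3 → 7, 4 → 5; minimax = 5.
-3 ≠ 5, so there is no saddle point; optimal play is mixed.
1 is strictly dominated by 4 (it gives the row player strictly more in every row), so the column player never plays it.
3 is strictly dominated by 4 (it gives the row player strictly more in every row), so the column player never plays it.
On the remaining 2×2 (A, B vs 2, 4):
Let the row player play A with probability p. Expected payoff against 2: (-3)p + 7(1−p) = −10p + 7; against 4: 5p + (-10)(1−p) = 15p − 10.
Setting these equal: −10p + 7 = 15p − 10 ⇒ −25p = -17 ⇒ p = 17/25, and the value is (-10)·(17/25) + 7 = 1/5.
For the column player: with q = P(2), equating A's and B's payoffs gives −8q + 5 = 17q − 10 ⇒ q = 3/5.

1/5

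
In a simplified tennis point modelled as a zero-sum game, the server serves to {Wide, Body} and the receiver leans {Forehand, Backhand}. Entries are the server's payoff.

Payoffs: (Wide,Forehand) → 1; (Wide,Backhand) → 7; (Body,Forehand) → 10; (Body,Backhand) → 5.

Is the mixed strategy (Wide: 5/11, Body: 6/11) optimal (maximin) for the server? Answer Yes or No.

Against Forehand this mix gives (5/11)·1 + (6/11)·10 = 65/11.
Against Backhand this mix gives (5/11)·7 + (6/11)·5 = 65/11.
All of the receiver's active replies (Forehand, Backhand) yield 65/11, and no column does worse for the server. The mix makes the receiver indifferent and guarantees 65/11, so it is optimal.

Yes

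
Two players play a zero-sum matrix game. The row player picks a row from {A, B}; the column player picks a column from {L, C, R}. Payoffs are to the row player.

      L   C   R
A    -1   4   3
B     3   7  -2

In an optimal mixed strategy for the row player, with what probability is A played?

5/9

Row minima: A → -1, B → -2; maximin = -1.
Column maxima: L → 3, C → 7, R → 3; minimax = 3.
-1 ≠ 3, so there is no saddle point; optimal play is mixed.
C is strictly dominated by L (it gives the row player strictly more in every row), so the column player never plays it.
On the remaining 2×2 (A, B vs L, R):
Let the row player play A with probability p. Expected payoff against L: (-1)p + 3(1−p) = −4p + 3; against R: 3p + (-2)(1−p) = 5p − 2.
Setting these equal: −4p + 3 = 5p − 2 ⇒ −9p = -5 ⇒ p = 5/9, and the value is (-4)·(5/9) + 3 = 7/9.
For the column player: with q = P(L), equating A's and B's payoffs gives −4q + 3 = 5q − 2 ⇒ q = 5/9.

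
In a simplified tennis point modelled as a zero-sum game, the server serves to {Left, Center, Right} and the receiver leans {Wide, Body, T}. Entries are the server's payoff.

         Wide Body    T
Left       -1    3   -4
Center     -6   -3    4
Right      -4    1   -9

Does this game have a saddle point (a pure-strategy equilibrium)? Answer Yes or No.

No

Row minima: Left → -4, Center → -6, Right → -9; maximin = -4.
Column maxima: Wide → -1, Body → 3, T → 4; minimax = -1.
-4 ≠ -1, so no pure-strategy equilibrium exists.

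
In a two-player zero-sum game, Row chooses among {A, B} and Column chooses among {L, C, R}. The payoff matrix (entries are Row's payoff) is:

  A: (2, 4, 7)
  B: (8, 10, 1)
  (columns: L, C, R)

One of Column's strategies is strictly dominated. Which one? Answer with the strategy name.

L holds Row's payoff strictly below C in every row: 2 < 4, 8 < 10.
So C is strictly dominated for Column.

C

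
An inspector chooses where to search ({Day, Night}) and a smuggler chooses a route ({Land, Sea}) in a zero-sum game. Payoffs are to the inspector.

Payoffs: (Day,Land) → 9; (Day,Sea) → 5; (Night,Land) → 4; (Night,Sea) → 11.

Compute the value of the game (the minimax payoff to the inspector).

Row minima: Day → 5, Night → 4; maximin = 5.
Column maxima: Land → 9, Sea → 11; minimax = 9.
5 ≠ 9, so there is no saddle point; optimal play is mixed.
Let the inspector play Day with probability p. Expected payoff against Land: 9p + 4(1−p) = 5p + 4; against Sea: 5p + 11(1−p) = −6p + 11.
Setting these equal: 5p + 4 = −6p + 11 ⇒ 11p = 7 ⇒ p = 7/11, and the value is (5)·(7/11) + 4 = 79/11.
For the smuggler: with q = P(Land), equating Day's and Night's payoffs gives 4q + 5 = −7q + 11 ⇒ q = 6/11.

79/11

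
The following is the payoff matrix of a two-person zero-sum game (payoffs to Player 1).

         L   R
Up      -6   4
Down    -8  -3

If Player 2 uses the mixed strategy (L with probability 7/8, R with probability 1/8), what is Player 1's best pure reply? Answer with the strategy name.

Up

Expected payoff of Up: (7/8)·(-6) + (1/8)·4 = -19/4.
Expected payoff of Down: (7/8)·(-8) + (1/8)·(-3) = -59/8.
The largest is -19/4, so Player 1's best response is Up.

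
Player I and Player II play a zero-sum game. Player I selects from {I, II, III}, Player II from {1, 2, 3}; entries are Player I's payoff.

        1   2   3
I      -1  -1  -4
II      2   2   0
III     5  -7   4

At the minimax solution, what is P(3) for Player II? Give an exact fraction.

9/13

Row minima: I → -4, II → 0, III → -7; maximin = 0.
Column maxima: 1 → 5, 2 → 2, 3 → 4; minimax = 2.
0 ≠ 2, so there is no saddle point; optimal play is mixed.
I is strictly dominated by II, so Player I never plays it.
1 is strictly dominated by 3 (it gives Player I strictly more in every row), so Player II never plays it.
On the remaining 2×2 (II, III vs 2, 3):
Let Player I play II with probability p. Expected payoff against 2: 2p + (-7)(1−p) = 9p − 7; against 3: 0p + 4(1−p) = −4p + 4.
Setting these equal: 9p − 7 = −4p + 4 ⇒ 13p = 11 ⇒ p = 11/13, and the value is (9)·(11/13) − 7 = 8/13.
For Player II: with q = P(2), equating II's and III's payoffs gives 2q = −11q + 4 ⇒ q = 4/13.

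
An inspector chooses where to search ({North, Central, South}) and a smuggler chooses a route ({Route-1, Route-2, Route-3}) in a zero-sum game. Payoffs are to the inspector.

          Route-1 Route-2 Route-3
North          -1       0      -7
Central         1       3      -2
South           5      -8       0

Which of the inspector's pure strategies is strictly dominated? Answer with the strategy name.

Central gives a strictly higher payoff than North against every column: 1 > -1, 3 > 0, -2 > -7.
So North is strictly dominated and the inspector never plays it.

North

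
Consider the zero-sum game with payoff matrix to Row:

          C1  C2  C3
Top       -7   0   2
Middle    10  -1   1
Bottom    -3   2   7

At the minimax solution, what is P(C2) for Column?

Row minima: Top → -7, Middle → -1, Bottom → -3; maximin = -1.
Column maxima: C1 → 10, C2 → 2, C3 → 7; minimax = 2.
-1 ≠ 2, so there is no saddle point; optimal play is mixed.
Top is strictly dominated by Bottom, so Row never plays it.
C3 is strictly dominated by C2 (it gives Row strictly more in every row), so Column never plays it.
On the remaining 2×2 (Middle, Bottom vs C1, C2):
Let Row play Middle with probability p. Expected payoff against C1: 10p + (-3)(1−p) = 13p − 3; against C2: (-1)p + 2(1−p) = −3p + 2.
Setting these equal: 13p − 3 = −3p + 2 ⇒ 16p = 5 ⇒ p = 5/16, and the value is (13)·(5/16) − 3 = 17/16.
For Column: with q = P(C1), equating Middle's and Bottom's payoffs gives 11q − 1 = −5q + 2 ⇒ q = 3/16.

13/16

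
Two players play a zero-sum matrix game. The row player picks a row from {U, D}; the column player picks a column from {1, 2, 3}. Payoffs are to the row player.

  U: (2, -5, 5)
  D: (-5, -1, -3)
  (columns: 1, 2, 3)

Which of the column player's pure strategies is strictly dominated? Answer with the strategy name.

1 holds the row player's payoff strictly below 3 in every row: 2 < 5, -5 < -3.
So 3 is strictly dominated for the column player.

3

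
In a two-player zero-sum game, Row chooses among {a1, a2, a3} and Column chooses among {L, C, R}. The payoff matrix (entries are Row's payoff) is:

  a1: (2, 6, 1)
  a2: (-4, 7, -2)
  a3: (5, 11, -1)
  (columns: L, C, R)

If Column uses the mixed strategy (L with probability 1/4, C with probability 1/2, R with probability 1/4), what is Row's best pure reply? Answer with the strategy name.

Expected payoff of a1: (1/4)·2 + (1/2)·6 + (1/4)·1 = 15/4.
Expected payoff of a2: (1/4)·(-4) + (1/2)·7 + (1/4)·(-2) = 2.
Expected payoff of a3: (1/4)·5 + (1/2)·11 + (1/4)·(-1) = 13/2.
The largest is 13/2, so Row's best response is a3.

a3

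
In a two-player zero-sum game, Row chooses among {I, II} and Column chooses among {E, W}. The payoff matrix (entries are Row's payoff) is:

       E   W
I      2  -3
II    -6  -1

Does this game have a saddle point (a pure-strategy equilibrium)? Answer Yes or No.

No

Row minima: I → -3, II → -6; maximin = -3.
Column maxima: E → 2, W → -1; minimax = -1.
-3 ≠ -1, so no pure-strategy equilibrium exists.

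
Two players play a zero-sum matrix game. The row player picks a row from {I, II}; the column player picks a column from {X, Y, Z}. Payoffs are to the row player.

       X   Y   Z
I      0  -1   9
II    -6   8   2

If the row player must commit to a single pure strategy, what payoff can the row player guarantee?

-1

Row minima: I → -1, II → -6.
The best of these is -1.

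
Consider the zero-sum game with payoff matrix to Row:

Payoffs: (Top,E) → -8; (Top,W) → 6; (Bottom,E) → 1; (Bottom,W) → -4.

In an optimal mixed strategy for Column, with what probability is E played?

10/19

Row minima: Top → -8, Bottom → -4; maximin = -4.
Column maxima: E → 1, W → 6; minimax = 1.
-4 ≠ 1, so there is no saddle point; optimal play is mixed.
Let Row play Top with probability p. Expected payoff against E: (-8)p + 1(1−p) = −9p + 1; against W: 6p + (-4)(1−p) = 10p − 4.
Setting these equal: −9p + 1 = 10p − 4 ⇒ −19p = -5 ⇒ p = 5/19, and the value is (-9)·(5/19) + 1 = -26/19.
For Column: with q = P(E), equating Top's and Bottom's payoffs gives −14q + 6 = 5q − 4 ⇒ q = 10/19.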